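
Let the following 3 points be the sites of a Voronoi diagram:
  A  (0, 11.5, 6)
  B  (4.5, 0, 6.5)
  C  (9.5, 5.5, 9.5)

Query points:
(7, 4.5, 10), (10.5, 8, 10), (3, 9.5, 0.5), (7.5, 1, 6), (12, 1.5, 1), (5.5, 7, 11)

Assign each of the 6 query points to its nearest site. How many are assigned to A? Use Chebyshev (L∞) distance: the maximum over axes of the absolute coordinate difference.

1

(7, 4.5, 10) — d to each: A:7, B:4.5, C:2.5 → nearest is C
(10.5, 8, 10) — d to each: A:10.5, B:8, C:2.5 → nearest is C
(3, 9.5, 0.5) — d to each: A:5.5, B:9.5, C:9 → nearest is A
(7.5, 1, 6) — d to each: A:10.5, B:3, C:4.5 → nearest is B
(12, 1.5, 1) — d to each: A:12, B:7.5, C:8.5 → nearest is B
(5.5, 7, 11) — d to each: A:5.5, B:7, C:4 → nearest is C
1 of the 6 points has A as nearest.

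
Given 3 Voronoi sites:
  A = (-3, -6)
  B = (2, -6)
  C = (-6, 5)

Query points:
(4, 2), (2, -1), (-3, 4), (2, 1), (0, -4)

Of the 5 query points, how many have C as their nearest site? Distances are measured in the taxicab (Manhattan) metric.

1

(4, 2) — d to each: A:15, B:10, C:13 → nearest is B
(2, -1) — d to each: A:10, B:5, C:14 → nearest is B
(-3, 4) — d to each: A:10, B:15, C:4 → nearest is C
(2, 1) — d to each: A:12, B:7, C:12 → nearest is B
(0, -4) — d to each: A:5, B:4, C:15 → nearest is B
1 of the 5 points has C as nearest.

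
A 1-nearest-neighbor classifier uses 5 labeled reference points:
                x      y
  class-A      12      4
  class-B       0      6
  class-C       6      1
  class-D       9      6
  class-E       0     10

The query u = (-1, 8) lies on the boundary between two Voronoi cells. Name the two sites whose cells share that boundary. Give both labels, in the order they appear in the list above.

class-B and class-E

Squared distances from u to each site:
d²(u, class-A) = (-1−12)² + (8−4)² = 169 + 16 = 185
d²(u, class-B) = (-1−0)² + (8−6)² = 1 + 4 = 5
d²(u, class-C) = (-1−6)² + (8−1)² = 49 + 49 = 98
d²(u, class-D) = (-1−9)² + (8−6)² = 100 + 4 = 104
d²(u, class-E) = (-1−0)² + (8−10)² = 1 + 4 = 5
u is equidistant from class-B and class-E (both at squared distance 5), and every other site is strictly farther — so u lies on the class-B–class-E Voronoi edge.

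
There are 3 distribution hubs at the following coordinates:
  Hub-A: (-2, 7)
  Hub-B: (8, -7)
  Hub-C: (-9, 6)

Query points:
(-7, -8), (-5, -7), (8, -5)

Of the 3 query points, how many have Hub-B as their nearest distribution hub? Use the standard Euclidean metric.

(-7, -8) — d² to each: Hub-A:250, Hub-B:226, Hub-C:200 → nearest is Hub-C
(-5, -7) — d² to each: Hub-A:205, Hub-B:169, Hub-C:185 → nearest is Hub-B
(8, -5) — d² to each: Hub-A:244, Hub-B:4, Hub-C:410 → nearest is Hub-B
2 of the 3 points have Hub-B as nearest.

2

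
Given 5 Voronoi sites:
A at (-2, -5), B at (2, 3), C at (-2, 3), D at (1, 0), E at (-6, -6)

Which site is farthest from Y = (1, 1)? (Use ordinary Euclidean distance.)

Since √ is increasing, it suffices to compare squared distances:
|YA|² = (1−(-2))² + (1−(-5))² = 9 + 36 = 45
|YB|² = (1−2)² + (1−3)² = 1 + 4 = 5
|YC|² = (1−(-2))² + (1−3)² = 9 + 4 = 13
|YD|² = (1−1)² + (1−0)² = 0 + 1 = 1
|YE|² = (1−(-6))² + (1−(-6))² = 49 + 49 = 98
The largest is to E.

E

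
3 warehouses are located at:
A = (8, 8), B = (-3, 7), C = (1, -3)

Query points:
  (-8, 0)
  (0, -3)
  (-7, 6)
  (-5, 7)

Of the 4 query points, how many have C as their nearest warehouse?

1

(-8, 0) — d² to each: A:320, B:74, C:90 → nearest is B
(0, -3) — d² to each: A:185, B:109, C:1 → nearest is C
(-7, 6) — d² to each: A:229, B:17, C:145 → nearest is B
(-5, 7) — d² to each: A:170, B:4, C:136 → nearest is B
1 of the 4 points has C as nearest.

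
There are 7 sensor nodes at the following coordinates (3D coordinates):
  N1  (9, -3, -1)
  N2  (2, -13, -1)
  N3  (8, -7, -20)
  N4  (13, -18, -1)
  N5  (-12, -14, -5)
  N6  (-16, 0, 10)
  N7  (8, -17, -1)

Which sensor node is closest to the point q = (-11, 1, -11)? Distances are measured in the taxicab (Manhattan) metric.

N5

d(q,N1) = |-11−9| + |1−(-3)| + |-11−(-1)| = 20 + 4 + 10 = 34
d(q,N2) = |-11−2| + |1−(-13)| + |-11−(-1)| = 13 + 14 + 10 = 37
d(q,N3) = |-11−8| + |1−(-7)| + |-11−(-20)| = 19 + 8 + 9 = 36
d(q,N4) = |-11−13| + |1−(-18)| + |-11−(-1)| = 24 + 19 + 10 = 53
d(q,N5) = |-11−(-12)| + |1−(-14)| + |-11−(-5)| = 1 + 15 + 6 = 22
d(q,N6) = |-11−(-16)| + |1−0| + |-11−10| = 5 + 1 + 21 = 27
d(q,N7) = |-11−8| + |1−(-17)| + |-11−(-1)| = 19 + 18 + 10 = 47
The smallest is to N5, so q lies in the Voronoi region of N5.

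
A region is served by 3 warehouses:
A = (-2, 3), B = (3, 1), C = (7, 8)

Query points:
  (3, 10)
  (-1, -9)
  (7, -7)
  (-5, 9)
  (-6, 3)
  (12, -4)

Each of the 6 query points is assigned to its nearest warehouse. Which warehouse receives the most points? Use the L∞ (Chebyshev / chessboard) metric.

B

(3, 10) — d to each: A:7, B:9, C:4 → nearest is C
(-1, -9) — d to each: A:12, B:10, C:17 → nearest is B
(7, -7) — d to each: A:10, B:8, C:15 → nearest is B
(-5, 9) — d to each: A:6, B:8, C:12 → nearest is A
(-6, 3) — d to each: A:4, B:9, C:13 → nearest is A
(12, -4) — d to each: A:14, B:9, C:12 → nearest is B
Tally — A:2, B:3, C:1. B captures the most (3).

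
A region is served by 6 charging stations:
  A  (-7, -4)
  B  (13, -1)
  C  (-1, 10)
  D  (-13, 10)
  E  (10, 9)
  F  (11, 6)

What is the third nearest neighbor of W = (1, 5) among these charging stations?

Since √ is increasing, it suffices to compare squared distances:
|WA|² = (1−(-7))² + (5−(-4))² = 64 + 81 = 145
|WB|² = (1−13)² + (5−(-1))² = 144 + 36 = 180
|WC|² = (1−(-1))² + (5−10)² = 4 + 25 = 29
|WD|² = (1−(-13))² + (5−10)² = 196 + 25 = 221
|WE|² = (1−10)² + (5−9)² = 81 + 16 = 97
|WF|² = (1−11)² + (5−6)² = 100 + 1 = 101
Sorted ascending: C, E, F, A, … — the third-nearest is F.

F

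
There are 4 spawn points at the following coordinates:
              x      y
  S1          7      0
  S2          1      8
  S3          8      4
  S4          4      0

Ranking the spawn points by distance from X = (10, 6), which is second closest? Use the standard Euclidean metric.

Compare squared distances (the ordering matches that of the actual distances):
|XS1|² = (10−7)² + (6−0)² = 9 + 36 = 45
|XS2|² = (10−1)² + (6−8)² = 81 + 4 = 85
|XS3|² = (10−8)² + (6−4)² = 4 + 4 = 8
|XS4|² = (10−4)² + (6−0)² = 36 + 36 = 72
Sorted ascending: S3, S1, S4, … — the second-nearest is S1.

S1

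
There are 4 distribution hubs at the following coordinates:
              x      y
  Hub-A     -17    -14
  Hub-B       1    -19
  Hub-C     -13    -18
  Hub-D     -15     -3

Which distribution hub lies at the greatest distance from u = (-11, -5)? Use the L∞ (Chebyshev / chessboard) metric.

d(u, Hub-A) = max(6, 9) = 9
d(u, Hub-B) = max(12, 14) = 14
d(u, Hub-C) = max(2, 13) = 13
d(u, Hub-D) = max(4, 2) = 4
The largest is to Hub-B.

Hub-B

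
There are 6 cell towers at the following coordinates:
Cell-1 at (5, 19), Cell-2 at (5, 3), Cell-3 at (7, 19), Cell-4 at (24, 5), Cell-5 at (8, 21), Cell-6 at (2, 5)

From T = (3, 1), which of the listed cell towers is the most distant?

Cell-4

Squared Euclidean distances:
d²(T, Cell-1) = (3−5)² + (1−19)² = 4 + 324 = 328
d²(T, Cell-2) = (3−5)² + (1−3)² = 4 + 4 = 8
d²(T, Cell-3) = (3−7)² + (1−19)² = 16 + 324 = 340
d²(T, Cell-4) = (3−24)² + (1−5)² = 441 + 16 = 457
d²(T, Cell-5) = (3−8)² + (1−21)² = 25 + 400 = 425
d²(T, Cell-6) = (3−2)² + (1−5)² = 1 + 16 = 17
The largest is to Cell-4.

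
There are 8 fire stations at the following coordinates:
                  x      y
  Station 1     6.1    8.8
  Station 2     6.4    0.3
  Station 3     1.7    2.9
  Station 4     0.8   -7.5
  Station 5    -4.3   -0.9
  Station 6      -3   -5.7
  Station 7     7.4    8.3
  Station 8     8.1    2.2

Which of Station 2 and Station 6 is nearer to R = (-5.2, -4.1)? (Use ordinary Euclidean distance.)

Station 6

Compare squared distances:
d²(R, Station 2) = (-5.2−6.4)² + (-4.1−0.3)² = 134.56 + 19.36 = 153.92
d²(R, Station 6) = (-5.2−(-3))² + (-4.1−(-5.7))² = 4.84 + 2.56 = 7.4
153.92 > 7.4, so Station 6 is closer.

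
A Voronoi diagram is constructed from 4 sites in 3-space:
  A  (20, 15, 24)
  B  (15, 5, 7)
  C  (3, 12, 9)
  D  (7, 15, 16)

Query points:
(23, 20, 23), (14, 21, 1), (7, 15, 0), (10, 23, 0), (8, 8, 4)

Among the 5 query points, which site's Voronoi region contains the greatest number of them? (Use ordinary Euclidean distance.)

(23, 20, 23) — d² to each: A:35, B:545, C:660, D:330 → nearest is A
(14, 21, 1) — d² to each: A:601, B:293, C:266, D:310 → nearest is C
(7, 15, 0) — d² to each: A:745, B:213, C:106, D:256 → nearest is C
(10, 23, 0) — d² to each: A:740, B:398, C:251, D:329 → nearest is C
(8, 8, 4) — d² to each: A:593, B:67, C:66, D:194 → nearest is C
Tally — A:1, C:4. C captures the most (4).

C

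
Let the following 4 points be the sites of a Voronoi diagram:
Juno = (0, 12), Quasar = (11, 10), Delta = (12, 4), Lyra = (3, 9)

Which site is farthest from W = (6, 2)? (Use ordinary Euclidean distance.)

Since √ is increasing, it suffices to compare squared distances:
d²(W, Juno) = (6−0)² + (2−12)² = 36 + 100 = 136
d²(W, Quasar) = (6−11)² + (2−10)² = 25 + 64 = 89
d²(W, Delta) = (6−12)² + (2−4)² = 36 + 4 = 40
d²(W, Lyra) = (6−3)² + (2−9)² = 9 + 49 = 58
The largest is to Juno.

Juno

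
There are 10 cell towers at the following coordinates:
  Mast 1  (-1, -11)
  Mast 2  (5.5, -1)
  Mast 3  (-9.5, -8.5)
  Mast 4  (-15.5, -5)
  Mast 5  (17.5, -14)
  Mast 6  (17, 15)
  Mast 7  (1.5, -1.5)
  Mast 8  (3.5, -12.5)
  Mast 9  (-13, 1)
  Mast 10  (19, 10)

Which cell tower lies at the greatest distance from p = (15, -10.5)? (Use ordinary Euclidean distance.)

Mast 4

Compare squared distances (the ordering matches that of the actual distances):
d²(p, Mast 1) = (15−(-1))² + (-10.5−(-11))² = 256 + 0.25 = 256.25
d²(p, Mast 2) = (15−5.5)² + (-10.5−(-1))² = 90.25 + 90.25 = 180.5
d²(p, Mast 3) = (15−(-9.5))² + (-10.5−(-8.5))² = 600.25 + 4 = 604.25
d²(p, Mast 4) = (15−(-15.5))² + (-10.5−(-5))² = 930.25 + 30.25 = 960.5
d²(p, Mast 5) = (15−17.5)² + (-10.5−(-14))² = 6.25 + 12.25 = 18.5
d²(p, Mast 6) = (15−17)² + (-10.5−15)² = 4 + 650.25 = 654.25
d²(p, Mast 7) = (15−1.5)² + (-10.5−(-1.5))² = 182.25 + 81 = 263.25
d²(p, Mast 8) = (15−3.5)² + (-10.5−(-12.5))² = 132.25 + 4 = 136.25
d²(p, Mast 9) = (15−(-13))² + (-10.5−1)² = 784 + 132.25 = 916.25
d²(p, Mast 10) = (15−19)² + (-10.5−10)² = 16 + 420.25 = 436.25
The largest is to Mast 4.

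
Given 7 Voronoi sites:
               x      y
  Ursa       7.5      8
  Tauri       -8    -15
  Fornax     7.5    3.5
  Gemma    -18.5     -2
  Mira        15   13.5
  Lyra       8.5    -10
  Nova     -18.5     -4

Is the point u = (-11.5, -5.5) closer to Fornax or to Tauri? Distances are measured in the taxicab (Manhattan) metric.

Tauri

d(u, Fornax) = |-11.5−7.5| + |-5.5−3.5| = 19 + 9 = 28
d(u, Tauri) = |-11.5−(-8)| + |-5.5−(-15)| = 3.5 + 9.5 = 13
28 > 13, so Tauri is closer.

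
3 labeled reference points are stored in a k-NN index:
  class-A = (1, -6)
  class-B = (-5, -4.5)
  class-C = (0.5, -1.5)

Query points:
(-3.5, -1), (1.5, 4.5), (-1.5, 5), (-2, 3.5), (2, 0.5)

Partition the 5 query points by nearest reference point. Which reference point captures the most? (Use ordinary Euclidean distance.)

(-3.5, -1) — d² to each: class-A:45.25, class-B:14.5, class-C:16.25 → nearest is class-B
(1.5, 4.5) — d² to each: class-A:110.5, class-B:123.25, class-C:37 → nearest is class-C
(-1.5, 5) — d² to each: class-A:127.25, class-B:102.5, class-C:46.25 → nearest is class-C
(-2, 3.5) — d² to each: class-A:99.25, class-B:73, class-C:31.25 → nearest is class-C
(2, 0.5) — d² to each: class-A:43.25, class-B:74, class-C:6.25 → nearest is class-C
Tally — class-B:1, class-C:4. class-C captures the most (4).

class-C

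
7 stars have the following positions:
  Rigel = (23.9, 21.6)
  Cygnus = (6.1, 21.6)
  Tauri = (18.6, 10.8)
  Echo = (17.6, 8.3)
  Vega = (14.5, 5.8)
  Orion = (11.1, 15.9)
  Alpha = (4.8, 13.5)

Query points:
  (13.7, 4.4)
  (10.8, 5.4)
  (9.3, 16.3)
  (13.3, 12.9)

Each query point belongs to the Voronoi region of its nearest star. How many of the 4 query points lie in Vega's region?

(13.7, 4.4) — d² to each: Rigel:399.88, Cygnus:353.6, Tauri:64.97, Echo:30.42, Vega:2.6, Orion:139.01, Alpha:162.02 → nearest is Vega
(10.8, 5.4) — d² to each: Rigel:434.05, Cygnus:284.53, Tauri:90, Echo:54.65, Vega:13.85, Orion:110.34, Alpha:101.61 → nearest is Vega
(9.3, 16.3) — d² to each: Rigel:241.25, Cygnus:38.33, Tauri:116.74, Echo:132.89, Vega:137.29, Orion:3.4, Alpha:28.09 → nearest is Orion
(13.3, 12.9) — d² to each: Rigel:188.05, Cygnus:127.53, Tauri:32.5, Echo:39.65, Vega:51.85, Orion:13.84, Alpha:72.61 → nearest is Orion
2 of the 4 points have Vega as nearest.

2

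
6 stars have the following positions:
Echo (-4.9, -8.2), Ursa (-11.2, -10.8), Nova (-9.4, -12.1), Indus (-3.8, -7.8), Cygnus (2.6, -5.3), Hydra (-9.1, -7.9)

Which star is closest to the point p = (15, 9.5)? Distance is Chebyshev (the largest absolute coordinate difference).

Cygnus

d(p, Echo) = max(19.9, 17.7) = 19.9
d(p, Ursa) = max(26.2, 20.3) = 26.2
d(p, Nova) = max(24.4, 21.6) = 24.4
d(p, Indus) = max(18.8, 17.3) = 18.8
d(p, Cygnus) = max(12.4, 14.8) = 14.8
d(p, Hydra) = max(24.1, 17.4) = 24.1
Cygnus is nearest.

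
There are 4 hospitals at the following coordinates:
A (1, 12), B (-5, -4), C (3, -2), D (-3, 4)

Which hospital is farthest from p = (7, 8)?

B

Compare squared distances (the ordering matches that of the actual distances):
|pA|² = 36 + 16 = 52
|pB|² = 144 + 144 = 288
|pC|² = 16 + 100 = 116
|pD|² = 100 + 16 = 116
The largest is to B.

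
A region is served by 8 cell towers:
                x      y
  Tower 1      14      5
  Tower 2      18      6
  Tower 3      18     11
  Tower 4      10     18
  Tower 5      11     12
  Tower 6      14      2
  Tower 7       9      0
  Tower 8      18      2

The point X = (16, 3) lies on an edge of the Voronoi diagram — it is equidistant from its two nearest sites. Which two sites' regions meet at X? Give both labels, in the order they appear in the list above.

Tower 6 and Tower 8

Squared distances from X to each site:
d²(X, Tower 1) = 4 + 4 = 8
d²(X, Tower 2) = 4 + 9 = 13
d²(X, Tower 3) = 4 + 64 = 68
d²(X, Tower 4) = 36 + 225 = 261
d²(X, Tower 5) = 25 + 81 = 106
d²(X, Tower 6) = 4 + 1 = 5
d²(X, Tower 7) = 49 + 9 = 58
d²(X, Tower 8) = 4 + 1 = 5
X is equidistant from Tower 6 and Tower 8 (both at squared distance 5), and every other site is strictly farther — so X lies on the Tower 6–Tower 8 Voronoi edge.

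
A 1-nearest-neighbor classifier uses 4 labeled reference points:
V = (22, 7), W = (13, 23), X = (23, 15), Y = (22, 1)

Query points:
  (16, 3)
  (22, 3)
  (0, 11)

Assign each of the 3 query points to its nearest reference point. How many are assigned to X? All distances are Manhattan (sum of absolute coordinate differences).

(16, 3) — d to each: V:10, W:23, X:19, Y:8 → nearest is Y
(22, 3) — d to each: V:4, W:29, X:13, Y:2 → nearest is Y
(0, 11) — d to each: V:26, W:25, X:27, Y:32 → nearest is W
0 of the 3 points have X as nearest.

0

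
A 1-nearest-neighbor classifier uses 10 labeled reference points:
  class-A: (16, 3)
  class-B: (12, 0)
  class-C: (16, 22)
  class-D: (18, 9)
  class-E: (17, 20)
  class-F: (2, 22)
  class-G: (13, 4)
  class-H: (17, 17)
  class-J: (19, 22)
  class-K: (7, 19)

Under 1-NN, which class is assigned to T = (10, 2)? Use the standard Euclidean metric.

Since √ is increasing, it suffices to compare squared distances:
d²(T, class-A) = 36 + 1 = 37
d²(T, class-B) = 4 + 4 = 8
d²(T, class-C) = 36 + 400 = 436
d²(T, class-D) = 64 + 49 = 113
d²(T, class-E) = 49 + 324 = 373
d²(T, class-F) = 64 + 400 = 464
d²(T, class-G) = 9 + 4 = 13
d²(T, class-H) = 49 + 225 = 274
d²(T, class-J) = 81 + 400 = 481
d²(T, class-K) = 9 + 289 = 298
The smallest is to class-B, so T lies in the Voronoi region of class-B.

class-B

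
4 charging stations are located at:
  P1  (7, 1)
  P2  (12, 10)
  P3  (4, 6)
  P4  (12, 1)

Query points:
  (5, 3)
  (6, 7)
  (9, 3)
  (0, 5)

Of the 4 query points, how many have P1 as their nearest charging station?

(5, 3) — d² to each: P1:8, P2:98, P3:10, P4:53 → nearest is P1
(6, 7) — d² to each: P1:37, P2:45, P3:5, P4:72 → nearest is P3
(9, 3) — d² to each: P1:8, P2:58, P3:34, P4:13 → nearest is P1
(0, 5) — d² to each: P1:65, P2:169, P3:17, P4:160 → nearest is P3
2 of the 4 points have P1 as nearest.

2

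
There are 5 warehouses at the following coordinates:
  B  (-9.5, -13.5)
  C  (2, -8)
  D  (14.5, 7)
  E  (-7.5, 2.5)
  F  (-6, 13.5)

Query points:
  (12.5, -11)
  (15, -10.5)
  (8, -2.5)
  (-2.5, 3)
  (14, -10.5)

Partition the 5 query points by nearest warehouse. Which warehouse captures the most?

C

(12.5, -11) — d² to each: B:490.25, C:119.25, D:328, E:582.25, F:942.5 → nearest is C
(15, -10.5) — d² to each: B:609.25, C:175.25, D:306.5, E:675.25, F:1017 → nearest is C
(8, -2.5) — d² to each: B:427.25, C:66.25, D:132.5, E:265.25, F:452 → nearest is C
(-2.5, 3) — d² to each: B:321.25, C:141.25, D:305, E:25.25, F:122.5 → nearest is E
(14, -10.5) — d² to each: B:561.25, C:150.25, D:306.5, E:631.25, F:976 → nearest is C
Tally — C:4, E:1. C captures the most (4).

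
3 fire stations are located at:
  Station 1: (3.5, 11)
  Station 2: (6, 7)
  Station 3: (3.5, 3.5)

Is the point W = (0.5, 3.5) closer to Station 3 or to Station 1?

Station 3

Compare squared distances:
d²(W, Station 3) = (0.5−3.5)² + (3.5−3.5)² = 9 + 0 = 9
d²(W, Station 1) = (0.5−3.5)² + (3.5−11)² = 9 + 56.25 = 65.25
9 < 65.25, so Station 3 is closer.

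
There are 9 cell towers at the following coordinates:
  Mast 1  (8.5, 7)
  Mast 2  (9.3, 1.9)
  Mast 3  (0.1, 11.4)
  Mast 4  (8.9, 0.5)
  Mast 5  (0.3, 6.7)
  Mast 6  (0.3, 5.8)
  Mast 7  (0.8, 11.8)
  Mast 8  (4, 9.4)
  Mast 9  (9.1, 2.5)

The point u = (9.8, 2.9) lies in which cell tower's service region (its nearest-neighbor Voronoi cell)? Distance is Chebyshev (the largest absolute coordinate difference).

Mast 9

d(u, Mast 1) = max(1.3, 4.1) = 4.1
d(u, Mast 2) = max(0.5, 1) = 1
d(u, Mast 3) = max(9.7, 8.5) = 9.7
d(u, Mast 4) = max(0.9, 2.4) = 2.4
d(u, Mast 5) = max(9.5, 3.8) = 9.5
d(u, Mast 6) = max(9.5, 2.9) = 9.5
d(u, Mast 7) = max(9, 8.9) = 9
d(u, Mast 8) = max(5.8, 6.5) = 6.5
d(u, Mast 9) = max(0.7, 0.4) = 0.7
Minimum is at Mast 9.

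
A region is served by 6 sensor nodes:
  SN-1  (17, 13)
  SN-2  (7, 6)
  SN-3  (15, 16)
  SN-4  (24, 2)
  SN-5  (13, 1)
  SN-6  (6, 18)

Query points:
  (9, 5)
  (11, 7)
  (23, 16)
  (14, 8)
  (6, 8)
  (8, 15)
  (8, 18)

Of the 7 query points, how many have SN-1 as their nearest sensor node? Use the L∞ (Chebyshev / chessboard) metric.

(9, 5) — d to each: SN-1:8, SN-2:2, SN-3:11, SN-4:15, SN-5:4, SN-6:13 → nearest is SN-2
(11, 7) — d to each: SN-1:6, SN-2:4, SN-3:9, SN-4:13, SN-5:6, SN-6:11 → nearest is SN-2
(23, 16) — d to each: SN-1:6, SN-2:16, SN-3:8, SN-4:14, SN-5:15, SN-6:17 → nearest is SN-1
(14, 8) — d to each: SN-1:5, SN-2:7, SN-3:8, SN-4:10, SN-5:7, SN-6:10 → nearest is SN-1
(6, 8) — d to each: SN-1:11, SN-2:2, SN-3:9, SN-4:18, SN-5:7, SN-6:10 → nearest is SN-2
(8, 15) — d to each: SN-1:9, SN-2:9, SN-3:7, SN-4:16, SN-5:14, SN-6:3 → nearest is SN-6
(8, 18) — d to each: SN-1:9, SN-2:12, SN-3:7, SN-4:16, SN-5:17, SN-6:2 → nearest is SN-6
2 of the 7 points have SN-1 as nearest.

2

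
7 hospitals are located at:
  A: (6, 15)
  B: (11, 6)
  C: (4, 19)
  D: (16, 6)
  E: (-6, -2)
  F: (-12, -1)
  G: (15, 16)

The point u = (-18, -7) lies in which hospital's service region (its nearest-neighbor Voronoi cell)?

F

Squared Euclidean distances:
|uA|² = (-18−6)² + (-7−15)² = 576 + 484 = 1060
|uB|² = (-18−11)² + (-7−6)² = 841 + 169 = 1010
|uC|² = (-18−4)² + (-7−19)² = 484 + 676 = 1160
|uD|² = (-18−16)² + (-7−6)² = 1156 + 169 = 1325
|uE|² = (-18−(-6))² + (-7−(-2))² = 144 + 25 = 169
|uF|² = (-18−(-12))² + (-7−(-1))² = 36 + 36 = 72
|uG|² = (-18−15)² + (-7−16)² = 1089 + 529 = 1618
Minimum is at F.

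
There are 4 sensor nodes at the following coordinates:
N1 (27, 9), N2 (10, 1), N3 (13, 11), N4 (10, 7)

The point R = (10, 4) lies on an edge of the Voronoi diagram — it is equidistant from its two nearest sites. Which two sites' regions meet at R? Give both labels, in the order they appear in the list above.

N2 and N4

Squared distances from R to each site:
|RN1|² = (10−27)² + (4−9)² = 289 + 25 = 314
|RN2|² = (10−10)² + (4−1)² = 0 + 9 = 9
|RN3|² = (10−13)² + (4−11)² = 9 + 49 = 58
|RN4|² = (10−10)² + (4−7)² = 0 + 9 = 9
R is equidistant from N2 and N4 (both at squared distance 9), and every other site is strictly farther — so R lies on the N2–N4 Voronoi edge.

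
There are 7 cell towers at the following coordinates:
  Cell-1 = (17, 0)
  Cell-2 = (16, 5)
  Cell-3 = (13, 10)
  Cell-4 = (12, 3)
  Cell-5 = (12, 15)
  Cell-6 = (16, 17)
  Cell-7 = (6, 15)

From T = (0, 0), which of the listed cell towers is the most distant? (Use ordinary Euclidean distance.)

Cell-6

Compare squared distances (the ordering matches that of the actual distances):
d²(T, Cell-1) = 289 + 0 = 289
d²(T, Cell-2) = 256 + 25 = 281
d²(T, Cell-3) = 169 + 100 = 269
d²(T, Cell-4) = 144 + 9 = 153
d²(T, Cell-5) = 144 + 225 = 369
d²(T, Cell-6) = 256 + 289 = 545
d²(T, Cell-7) = 36 + 225 = 261
The largest is to Cell-6.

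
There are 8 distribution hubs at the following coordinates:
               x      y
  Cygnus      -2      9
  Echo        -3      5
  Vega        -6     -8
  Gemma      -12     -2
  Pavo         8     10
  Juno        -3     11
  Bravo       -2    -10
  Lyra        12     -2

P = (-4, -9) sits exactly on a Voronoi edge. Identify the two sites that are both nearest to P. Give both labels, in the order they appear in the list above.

Vega and Bravo

Squared distances from P to each site:
d²(P, Cygnus) = (-4−(-2))² + (-9−9)² = 4 + 324 = 328
d²(P, Echo) = (-4−(-3))² + (-9−5)² = 1 + 196 = 197
d²(P, Vega) = (-4−(-6))² + (-9−(-8))² = 4 + 1 = 5
d²(P, Gemma) = (-4−(-12))² + (-9−(-2))² = 64 + 49 = 113
d²(P, Pavo) = (-4−8)² + (-9−10)² = 144 + 361 = 505
d²(P, Juno) = (-4−(-3))² + (-9−11)² = 1 + 400 = 401
d²(P, Bravo) = (-4−(-2))² + (-9−(-10))² = 4 + 1 = 5
d²(P, Lyra) = (-4−12)² + (-9−(-2))² = 256 + 49 = 305
P is equidistant from Vega and Bravo (both at squared distance 5), and every other site is strictly farther — so P lies on the Vega–Bravo Voronoi edge.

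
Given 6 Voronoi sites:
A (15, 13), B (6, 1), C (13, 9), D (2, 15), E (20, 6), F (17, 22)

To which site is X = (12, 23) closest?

Compare squared distances (the ordering matches that of the actual distances):
|XA|² = (12−15)² + (23−13)² = 9 + 100 = 109
|XB|² = (12−6)² + (23−1)² = 36 + 484 = 520
|XC|² = (12−13)² + (23−9)² = 1 + 196 = 197
|XD|² = (12−2)² + (23−15)² = 100 + 64 = 164
|XE|² = (12−20)² + (23−6)² = 64 + 289 = 353
|XF|² = (12−17)² + (23−22)² = 25 + 1 = 26
F is nearest.

F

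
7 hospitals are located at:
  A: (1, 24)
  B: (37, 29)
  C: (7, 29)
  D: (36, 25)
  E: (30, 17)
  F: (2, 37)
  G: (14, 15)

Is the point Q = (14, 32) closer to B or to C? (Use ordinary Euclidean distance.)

Compare squared distances:
|QB|² = (14−37)² + (32−29)² = 529 + 9 = 538
|QC|² = (14−7)² + (32−29)² = 49 + 9 = 58
538 > 58, so C is closer.

C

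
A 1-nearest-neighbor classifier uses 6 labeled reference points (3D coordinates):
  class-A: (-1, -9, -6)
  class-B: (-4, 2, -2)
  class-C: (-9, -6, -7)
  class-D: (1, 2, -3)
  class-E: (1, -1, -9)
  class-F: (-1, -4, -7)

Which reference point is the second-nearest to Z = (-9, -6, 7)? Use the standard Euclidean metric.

Squared Euclidean distances:
d²(Z, class-A) = (-9−(-1))² + (-6−(-9))² + (7−(-6))² = 64 + 9 + 169 = 242
d²(Z, class-B) = (-9−(-4))² + (-6−2)² + (7−(-2))² = 25 + 64 + 81 = 170
d²(Z, class-C) = (-9−(-9))² + (-6−(-6))² + (7−(-7))² = 0 + 0 + 196 = 196
d²(Z, class-D) = (-9−1)² + (-6−2)² + (7−(-3))² = 100 + 64 + 100 = 264
d²(Z, class-E) = (-9−1)² + (-6−(-1))² + (7−(-9))² = 100 + 25 + 256 = 381
d²(Z, class-F) = (-9−(-1))² + (-6−(-4))² + (7−(-7))² = 64 + 4 + 196 = 264
Sorted ascending: class-B, class-C, class-A, … — the second-nearest is class-C.

class-C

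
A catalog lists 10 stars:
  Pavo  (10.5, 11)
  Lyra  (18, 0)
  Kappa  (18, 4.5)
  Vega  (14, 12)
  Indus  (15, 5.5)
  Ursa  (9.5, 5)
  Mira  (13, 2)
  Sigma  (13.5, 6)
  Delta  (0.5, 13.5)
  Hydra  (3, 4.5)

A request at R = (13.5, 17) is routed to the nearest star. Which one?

Compare squared distances (the ordering matches that of the actual distances):
d²(R, Pavo) = 9 + 36 = 45
d²(R, Lyra) = 20.25 + 289 = 309.25
d²(R, Kappa) = 20.25 + 156.25 = 176.5
d²(R, Vega) = 0.25 + 25 = 25.25
d²(R, Indus) = 2.25 + 132.25 = 134.5
d²(R, Ursa) = 16 + 144 = 160
d²(R, Mira) = 0.25 + 225 = 225.25
d²(R, Sigma) = 0 + 121 = 121
d²(R, Delta) = 169 + 12.25 = 181.25
d²(R, Hydra) = 110.25 + 156.25 = 266.5
The smallest is to Vega, so R lies in the Voronoi region of Vega.

Vega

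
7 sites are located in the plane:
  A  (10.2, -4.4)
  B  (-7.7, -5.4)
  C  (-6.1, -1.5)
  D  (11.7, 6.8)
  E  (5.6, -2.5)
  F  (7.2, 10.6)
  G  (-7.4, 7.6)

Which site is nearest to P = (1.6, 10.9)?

Squared Euclidean distances:
|PA|² = (1.6−10.2)² + (10.9−(-4.4))² = 73.96 + 234.09 = 308.05
|PB|² = (1.6−(-7.7))² + (10.9−(-5.4))² = 86.49 + 265.69 = 352.18
|PC|² = (1.6−(-6.1))² + (10.9−(-1.5))² = 59.29 + 153.76 = 213.05
|PD|² = (1.6−11.7)² + (10.9−6.8)² = 102.01 + 16.81 = 118.82
|PE|² = (1.6−5.6)² + (10.9−(-2.5))² = 16 + 179.56 = 195.56
|PF|² = (1.6−7.2)² + (10.9−10.6)² = 31.36 + 0.09 = 31.45
|PG|² = (1.6−(-7.4))² + (10.9−7.6)² = 81 + 10.89 = 91.89
Minimum is at F.

F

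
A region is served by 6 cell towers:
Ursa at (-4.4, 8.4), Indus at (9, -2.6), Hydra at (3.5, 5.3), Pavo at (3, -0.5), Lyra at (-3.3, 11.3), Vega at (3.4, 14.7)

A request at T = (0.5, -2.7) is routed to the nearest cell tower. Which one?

Since √ is increasing, it suffices to compare squared distances:
d²(T, Ursa) = (0.5−(-4.4))² + (-2.7−8.4)² = 24.01 + 123.21 = 147.22
d²(T, Indus) = (0.5−9)² + (-2.7−(-2.6))² = 72.25 + 0.01 = 72.26
d²(T, Hydra) = (0.5−3.5)² + (-2.7−5.3)² = 9 + 64 = 73
d²(T, Pavo) = (0.5−3)² + (-2.7−(-0.5))² = 6.25 + 4.84 = 11.09
d²(T, Lyra) = (0.5−(-3.3))² + (-2.7−11.3)² = 14.44 + 196 = 210.44
d²(T, Vega) = (0.5−3.4)² + (-2.7−14.7)² = 8.41 + 302.76 = 311.17
The smallest is to Pavo, so T lies in the Voronoi region of Pavo.

Pavo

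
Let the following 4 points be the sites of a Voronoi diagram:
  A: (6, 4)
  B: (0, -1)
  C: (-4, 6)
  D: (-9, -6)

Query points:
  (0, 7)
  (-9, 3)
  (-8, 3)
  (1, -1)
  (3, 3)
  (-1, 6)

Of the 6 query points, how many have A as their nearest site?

1

(0, 7) — d² to each: A:45, B:64, C:17, D:250 → nearest is C
(-9, 3) — d² to each: A:226, B:97, C:34, D:81 → nearest is C
(-8, 3) — d² to each: A:197, B:80, C:25, D:82 → nearest is C
(1, -1) — d² to each: A:50, B:1, C:74, D:125 → nearest is B
(3, 3) — d² to each: A:10, B:25, C:58, D:225 → nearest is A
(-1, 6) — d² to each: A:53, B:50, C:9, D:208 → nearest is C
1 of the 6 points has A as nearest.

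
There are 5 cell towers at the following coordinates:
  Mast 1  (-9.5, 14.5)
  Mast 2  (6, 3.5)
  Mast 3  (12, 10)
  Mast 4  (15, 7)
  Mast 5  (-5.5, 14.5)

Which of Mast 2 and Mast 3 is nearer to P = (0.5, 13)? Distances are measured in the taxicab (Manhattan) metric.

Mast 3

d(P, Mast 2) = |0.5−6| + |13−3.5| = 5.5 + 9.5 = 15
d(P, Mast 3) = |0.5−12| + |13−10| = 11.5 + 3 = 14.5
15 > 14.5, so Mast 3 is closer.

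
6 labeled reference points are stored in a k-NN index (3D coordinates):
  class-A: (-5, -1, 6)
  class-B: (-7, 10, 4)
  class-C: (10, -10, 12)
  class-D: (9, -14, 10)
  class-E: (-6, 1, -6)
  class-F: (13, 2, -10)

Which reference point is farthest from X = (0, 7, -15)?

class-D

Compare squared distances (the ordering matches that of the actual distances):
d²(X, class-A) = 25 + 64 + 441 = 530
d²(X, class-B) = 49 + 9 + 361 = 419
d²(X, class-C) = 100 + 289 + 729 = 1118
d²(X, class-D) = 81 + 441 + 625 = 1147
d²(X, class-E) = 36 + 36 + 81 = 153
d²(X, class-F) = 169 + 25 + 25 = 219
The largest is to class-D.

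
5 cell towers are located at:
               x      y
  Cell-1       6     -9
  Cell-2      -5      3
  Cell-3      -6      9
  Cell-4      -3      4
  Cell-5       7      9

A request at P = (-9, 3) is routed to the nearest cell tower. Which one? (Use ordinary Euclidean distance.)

Squared Euclidean distances:
d²(P, Cell-1) = (-9−6)² + (3−(-9))² = 225 + 144 = 369
d²(P, Cell-2) = (-9−(-5))² + (3−3)² = 16 + 0 = 16
d²(P, Cell-3) = (-9−(-6))² + (3−9)² = 9 + 36 = 45
d²(P, Cell-4) = (-9−(-3))² + (3−4)² = 36 + 1 = 37
d²(P, Cell-5) = (-9−7)² + (3−9)² = 256 + 36 = 292
Minimum is at Cell-2.

Cell-2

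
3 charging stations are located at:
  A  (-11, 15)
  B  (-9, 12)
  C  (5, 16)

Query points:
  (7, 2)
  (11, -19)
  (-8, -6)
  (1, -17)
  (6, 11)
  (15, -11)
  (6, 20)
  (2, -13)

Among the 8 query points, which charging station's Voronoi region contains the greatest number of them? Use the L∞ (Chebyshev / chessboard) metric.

B

(7, 2) — d to each: A:18, B:16, C:14 → nearest is C
(11, -19) — d to each: A:34, B:31, C:35 → nearest is B
(-8, -6) — d to each: A:21, B:18, C:22 → nearest is B
(1, -17) — d to each: A:32, B:29, C:33 → nearest is B
(6, 11) — d to each: A:17, B:15, C:5 → nearest is C
(15, -11) — d to each: A:26, B:24, C:27 → nearest is B
(6, 20) — d to each: A:17, B:15, C:4 → nearest is C
(2, -13) — d to each: A:28, B:25, C:29 → nearest is B
Tally — B:5, C:3. B captures the most (5).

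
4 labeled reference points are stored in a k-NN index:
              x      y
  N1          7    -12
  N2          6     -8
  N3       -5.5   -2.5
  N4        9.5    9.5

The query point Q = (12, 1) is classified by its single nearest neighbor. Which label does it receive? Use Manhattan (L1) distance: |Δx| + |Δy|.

N4

d(Q,N1) = |12−7| + |1−(-12)| = 5 + 13 = 18
d(Q,N2) = |12−6| + |1−(-8)| = 6 + 9 = 15
d(Q,N3) = |12−(-5.5)| + |1−(-2.5)| = 17.5 + 3.5 = 21
d(Q,N4) = |12−9.5| + |1−9.5| = 2.5 + 8.5 = 11
Minimum is at N4.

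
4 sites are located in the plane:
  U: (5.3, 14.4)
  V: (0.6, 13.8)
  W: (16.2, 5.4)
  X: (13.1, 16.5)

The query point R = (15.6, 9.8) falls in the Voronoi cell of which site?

W

Squared Euclidean distances:
|RU|² = 106.09 + 21.16 = 127.25
|RV|² = 225 + 16 = 241
|RW|² = 0.36 + 19.36 = 19.72
|RX|² = 6.25 + 44.89 = 51.14
The smallest is to W, so R lies in the Voronoi region of W.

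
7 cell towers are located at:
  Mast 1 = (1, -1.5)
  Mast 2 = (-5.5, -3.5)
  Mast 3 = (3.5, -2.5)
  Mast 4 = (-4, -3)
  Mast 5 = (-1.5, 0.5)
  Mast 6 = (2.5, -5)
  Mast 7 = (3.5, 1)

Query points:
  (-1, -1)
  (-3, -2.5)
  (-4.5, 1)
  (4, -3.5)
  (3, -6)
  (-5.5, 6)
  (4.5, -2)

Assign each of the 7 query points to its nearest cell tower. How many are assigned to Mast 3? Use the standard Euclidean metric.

(-1, -1) — d² to each: Mast 1:4.25, Mast 2:26.5, Mast 3:22.5, Mast 4:13, Mast 5:2.5, Mast 6:28.25, Mast 7:24.25 → nearest is Mast 5
(-3, -2.5) — d² to each: Mast 1:17, Mast 2:7.25, Mast 3:42.25, Mast 4:1.25, Mast 5:11.25, Mast 6:36.5, Mast 7:54.5 → nearest is Mast 4
(-4.5, 1) — d² to each: Mast 1:36.5, Mast 2:21.25, Mast 3:76.25, Mast 4:16.25, Mast 5:9.25, Mast 6:85, Mast 7:64 → nearest is Mast 5
(4, -3.5) — d² to each: Mast 1:13, Mast 2:90.25, Mast 3:1.25, Mast 4:64.25, Mast 5:46.25, Mast 6:4.5, Mast 7:20.5 → nearest is Mast 3
(3, -6) — d² to each: Mast 1:24.25, Mast 2:78.5, Mast 3:12.5, Mast 4:58, Mast 5:62.5, Mast 6:1.25, Mast 7:49.25 → nearest is Mast 6
(-5.5, 6) — d² to each: Mast 1:98.5, Mast 2:90.25, Mast 3:153.25, Mast 4:83.25, Mast 5:46.25, Mast 6:185, Mast 7:106 → nearest is Mast 5
(4.5, -2) — d² to each: Mast 1:12.5, Mast 2:102.25, Mast 3:1.25, Mast 4:73.25, Mast 5:42.25, Mast 6:13, Mast 7:10 → nearest is Mast 3
2 of the 7 points have Mast 3 as nearest.

2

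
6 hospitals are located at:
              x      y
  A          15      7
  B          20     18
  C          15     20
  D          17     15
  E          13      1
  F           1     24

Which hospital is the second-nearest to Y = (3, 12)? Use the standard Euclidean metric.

Since √ is increasing, it suffices to compare squared distances:
|YA|² = (3−15)² + (12−7)² = 144 + 25 = 169
|YB|² = (3−20)² + (12−18)² = 289 + 36 = 325
|YC|² = (3−15)² + (12−20)² = 144 + 64 = 208
|YD|² = (3−17)² + (12−15)² = 196 + 9 = 205
|YE|² = (3−13)² + (12−1)² = 100 + 121 = 221
|YF|² = (3−1)² + (12−24)² = 4 + 144 = 148
Sorted ascending: F, A, D, … — the second-nearest is A.

A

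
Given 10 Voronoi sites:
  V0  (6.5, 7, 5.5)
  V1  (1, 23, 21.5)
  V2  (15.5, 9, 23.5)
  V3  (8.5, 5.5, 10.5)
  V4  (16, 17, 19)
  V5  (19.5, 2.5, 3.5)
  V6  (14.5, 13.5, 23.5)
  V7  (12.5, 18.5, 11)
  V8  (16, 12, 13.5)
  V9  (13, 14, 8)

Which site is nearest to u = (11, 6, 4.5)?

Since √ is increasing, it suffices to compare squared distances:
|uV0|² = (11−6.5)² + (6−7)² + (4.5−5.5)² = 20.25 + 1 + 1 = 22.25
|uV1|² = (11−1)² + (6−23)² + (4.5−21.5)² = 100 + 289 + 289 = 678
|uV2|² = (11−15.5)² + (6−9)² + (4.5−23.5)² = 20.25 + 9 + 361 = 390.25
|uV3|² = (11−8.5)² + (6−5.5)² + (4.5−10.5)² = 6.25 + 0.25 + 36 = 42.5
|uV4|² = (11−16)² + (6−17)² + (4.5−19)² = 25 + 121 + 210.25 = 356.25
|uV5|² = (11−19.5)² + (6−2.5)² + (4.5−3.5)² = 72.25 + 12.25 + 1 = 85.5
|uV6|² = (11−14.5)² + (6−13.5)² + (4.5−23.5)² = 12.25 + 56.25 + 361 = 429.5
|uV7|² = (11−12.5)² + (6−18.5)² + (4.5−11)² = 2.25 + 156.25 + 42.25 = 200.75
|uV8|² = (11−16)² + (6−12)² + (4.5−13.5)² = 25 + 36 + 81 = 142
|uV9|² = (11−13)² + (6−14)² + (4.5−8)² = 4 + 64 + 12.25 = 80.25
The smallest is to V0, so u lies in the Voronoi region of V0.

V0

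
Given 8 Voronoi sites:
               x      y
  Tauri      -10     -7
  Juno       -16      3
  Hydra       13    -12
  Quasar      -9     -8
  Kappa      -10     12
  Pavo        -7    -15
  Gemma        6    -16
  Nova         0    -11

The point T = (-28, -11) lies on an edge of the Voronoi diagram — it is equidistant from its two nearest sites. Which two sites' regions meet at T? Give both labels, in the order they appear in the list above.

Tauri and Juno

Squared distances from T to each site:
d²(T, Tauri) = 324 + 16 = 340
d²(T, Juno) = 144 + 196 = 340
d²(T, Hydra) = 1681 + 1 = 1682
d²(T, Quasar) = 361 + 9 = 370
d²(T, Kappa) = 324 + 529 = 853
d²(T, Pavo) = 441 + 16 = 457
d²(T, Gemma) = 1156 + 25 = 1181
d²(T, Nova) = 784 + 0 = 784
T is equidistant from Tauri and Juno (both at squared distance 340), and every other site is strictly farther — so T lies on the Tauri–Juno Voronoi edge.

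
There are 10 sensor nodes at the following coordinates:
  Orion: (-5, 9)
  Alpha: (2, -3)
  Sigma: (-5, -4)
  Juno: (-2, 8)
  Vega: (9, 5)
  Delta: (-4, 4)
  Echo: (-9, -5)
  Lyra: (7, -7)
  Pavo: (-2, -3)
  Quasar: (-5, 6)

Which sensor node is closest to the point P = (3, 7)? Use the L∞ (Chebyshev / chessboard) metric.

Juno

d(P, Orion) = max(8, 2) = 8
d(P, Alpha) = max(1, 10) = 10
d(P, Sigma) = max(8, 11) = 11
d(P, Juno) = max(5, 1) = 5
d(P, Vega) = max(6, 2) = 6
d(P, Delta) = max(7, 3) = 7
d(P, Echo) = max(12, 12) = 12
d(P, Lyra) = max(4, 14) = 14
d(P, Pavo) = max(5, 10) = 10
d(P, Quasar) = max(8, 1) = 8
The smallest is to Juno, so P lies in the Voronoi region of Juno.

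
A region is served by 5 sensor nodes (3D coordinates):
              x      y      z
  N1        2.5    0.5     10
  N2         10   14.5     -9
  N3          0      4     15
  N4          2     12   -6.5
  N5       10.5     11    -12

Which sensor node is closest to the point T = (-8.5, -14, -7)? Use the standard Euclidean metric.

Compare squared distances (the ordering matches that of the actual distances):
|TN1|² = (-8.5−2.5)² + (-14−0.5)² + (-7−10)² = 121 + 210.25 + 289 = 620.25
|TN2|² = (-8.5−10)² + (-14−14.5)² + (-7−(-9))² = 342.25 + 812.25 + 4 = 1158.5
|TN3|² = (-8.5−0)² + (-14−4)² + (-7−15)² = 72.25 + 324 + 484 = 880.25
|TN4|² = (-8.5−2)² + (-14−12)² + (-7−(-6.5))² = 110.25 + 676 + 0.25 = 786.5
|TN5|² = (-8.5−10.5)² + (-14−11)² + (-7−(-12))² = 361 + 625 + 25 = 1011
Minimum is at N1.

N1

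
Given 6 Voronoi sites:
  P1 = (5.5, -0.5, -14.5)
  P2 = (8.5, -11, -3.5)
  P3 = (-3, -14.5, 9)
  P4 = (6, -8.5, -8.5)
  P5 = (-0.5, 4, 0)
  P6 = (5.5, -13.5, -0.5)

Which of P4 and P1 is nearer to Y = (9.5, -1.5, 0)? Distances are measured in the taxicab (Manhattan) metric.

d(Y,P4) = |9.5−6| + |-1.5−(-8.5)| + |0−(-8.5)| = 3.5 + 7 + 8.5 = 19
d(Y,P1) = |9.5−5.5| + |-1.5−(-0.5)| + |0−(-14.5)| = 4 + 1 + 14.5 = 19.5
19 < 19.5, so P4 is closer.

P4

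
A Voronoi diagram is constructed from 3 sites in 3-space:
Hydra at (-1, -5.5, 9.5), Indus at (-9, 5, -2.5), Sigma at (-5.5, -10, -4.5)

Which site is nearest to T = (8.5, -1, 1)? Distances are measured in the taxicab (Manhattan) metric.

d(T, Hydra) = |8.5−(-1)| + |-1−(-5.5)| + |1−9.5| = 9.5 + 4.5 + 8.5 = 22.5
d(T, Indus) = |8.5−(-9)| + |-1−5| + |1−(-2.5)| = 17.5 + 6 + 3.5 = 27
d(T, Sigma) = |8.5−(-5.5)| + |-1−(-10)| + |1−(-4.5)| = 14 + 9 + 5.5 = 28.5
Minimum is at Hydra.

Hydra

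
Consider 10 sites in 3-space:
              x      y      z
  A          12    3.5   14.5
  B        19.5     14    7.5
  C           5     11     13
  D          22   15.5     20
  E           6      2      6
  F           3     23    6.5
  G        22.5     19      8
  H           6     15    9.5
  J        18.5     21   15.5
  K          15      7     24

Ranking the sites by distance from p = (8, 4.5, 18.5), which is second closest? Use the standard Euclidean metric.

Compare squared distances (the ordering matches that of the actual distances):
|pA|² = (8−12)² + (4.5−3.5)² + (18.5−14.5)² = 16 + 1 + 16 = 33
|pB|² = (8−19.5)² + (4.5−14)² + (18.5−7.5)² = 132.25 + 90.25 + 121 = 343.5
|pC|² = (8−5)² + (4.5−11)² + (18.5−13)² = 9 + 42.25 + 30.25 = 81.5
|pD|² = (8−22)² + (4.5−15.5)² + (18.5−20)² = 196 + 121 + 2.25 = 319.25
|pE|² = (8−6)² + (4.5−2)² + (18.5−6)² = 4 + 6.25 + 156.25 = 166.5
|pF|² = (8−3)² + (4.5−23)² + (18.5−6.5)² = 25 + 342.25 + 144 = 511.25
|pG|² = (8−22.5)² + (4.5−19)² + (18.5−8)² = 210.25 + 210.25 + 110.25 = 530.75
|pH|² = (8−6)² + (4.5−15)² + (18.5−9.5)² = 4 + 110.25 + 81 = 195.25
|pJ|² = (8−18.5)² + (4.5−21)² + (18.5−15.5)² = 110.25 + 272.25 + 9 = 391.5
|pK|² = (8−15)² + (4.5−7)² + (18.5−24)² = 49 + 6.25 + 30.25 = 85.5
Sorted ascending: A, C, K, … — the second-nearest is C.

C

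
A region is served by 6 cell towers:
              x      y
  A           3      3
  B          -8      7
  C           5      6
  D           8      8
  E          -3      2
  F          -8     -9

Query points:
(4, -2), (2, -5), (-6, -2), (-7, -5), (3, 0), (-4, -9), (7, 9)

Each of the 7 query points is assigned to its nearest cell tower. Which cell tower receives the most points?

A

(4, -2) — d² to each: A:26, B:225, C:65, D:116, E:65, F:193 → nearest is A
(2, -5) — d² to each: A:65, B:244, C:130, D:205, E:74, F:116 → nearest is A
(-6, -2) — d² to each: A:106, B:85, C:185, D:296, E:25, F:53 → nearest is E
(-7, -5) — d² to each: A:164, B:145, C:265, D:394, E:65, F:17 → nearest is F
(3, 0) — d² to each: A:9, B:170, C:40, D:89, E:40, F:202 → nearest is A
(-4, -9) — d² to each: A:193, B:272, C:306, D:433, E:122, F:16 → nearest is F
(7, 9) — d² to each: A:52, B:229, C:13, D:2, E:149, F:549 → nearest is D
Tally — A:3, D:1, E:1, F:2. A captures the most (3).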